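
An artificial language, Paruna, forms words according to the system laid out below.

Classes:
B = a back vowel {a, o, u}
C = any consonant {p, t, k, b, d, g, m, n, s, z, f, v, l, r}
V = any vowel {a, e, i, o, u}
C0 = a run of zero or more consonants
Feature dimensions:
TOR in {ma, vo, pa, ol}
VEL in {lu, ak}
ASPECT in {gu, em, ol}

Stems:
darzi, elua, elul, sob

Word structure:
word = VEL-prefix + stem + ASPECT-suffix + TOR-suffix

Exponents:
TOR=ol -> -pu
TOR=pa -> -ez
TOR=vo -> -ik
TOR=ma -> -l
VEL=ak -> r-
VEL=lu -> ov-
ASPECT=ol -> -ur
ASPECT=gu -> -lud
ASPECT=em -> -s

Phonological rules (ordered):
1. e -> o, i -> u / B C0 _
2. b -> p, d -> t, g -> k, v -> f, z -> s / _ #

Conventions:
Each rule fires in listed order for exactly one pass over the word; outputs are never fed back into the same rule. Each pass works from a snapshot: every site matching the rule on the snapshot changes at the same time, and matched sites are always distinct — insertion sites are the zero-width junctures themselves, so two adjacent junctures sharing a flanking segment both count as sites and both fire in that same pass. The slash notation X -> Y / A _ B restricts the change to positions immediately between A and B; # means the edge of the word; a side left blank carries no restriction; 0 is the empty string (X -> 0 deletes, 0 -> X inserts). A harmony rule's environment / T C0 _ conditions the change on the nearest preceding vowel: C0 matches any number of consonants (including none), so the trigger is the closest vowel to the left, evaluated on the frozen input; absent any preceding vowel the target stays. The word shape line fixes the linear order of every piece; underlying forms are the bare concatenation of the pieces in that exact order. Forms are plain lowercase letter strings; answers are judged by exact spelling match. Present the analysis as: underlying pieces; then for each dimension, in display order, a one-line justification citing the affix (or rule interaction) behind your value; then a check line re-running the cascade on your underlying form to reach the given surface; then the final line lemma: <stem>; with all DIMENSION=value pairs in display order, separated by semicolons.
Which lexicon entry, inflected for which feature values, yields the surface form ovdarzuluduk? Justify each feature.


underlying: ov-darzi-lud-ik
TOR=vo - signalled by the affix -ik
VEL=lu - signalled by the affix ov-
ASPECT=gu - signalled by the affix -lud
check: ovdarziludik -> ovdarzuluduk -> ovdarzuluduk
lemma: darzi; TOR=vo; VEL=lu; ASPECT=gu


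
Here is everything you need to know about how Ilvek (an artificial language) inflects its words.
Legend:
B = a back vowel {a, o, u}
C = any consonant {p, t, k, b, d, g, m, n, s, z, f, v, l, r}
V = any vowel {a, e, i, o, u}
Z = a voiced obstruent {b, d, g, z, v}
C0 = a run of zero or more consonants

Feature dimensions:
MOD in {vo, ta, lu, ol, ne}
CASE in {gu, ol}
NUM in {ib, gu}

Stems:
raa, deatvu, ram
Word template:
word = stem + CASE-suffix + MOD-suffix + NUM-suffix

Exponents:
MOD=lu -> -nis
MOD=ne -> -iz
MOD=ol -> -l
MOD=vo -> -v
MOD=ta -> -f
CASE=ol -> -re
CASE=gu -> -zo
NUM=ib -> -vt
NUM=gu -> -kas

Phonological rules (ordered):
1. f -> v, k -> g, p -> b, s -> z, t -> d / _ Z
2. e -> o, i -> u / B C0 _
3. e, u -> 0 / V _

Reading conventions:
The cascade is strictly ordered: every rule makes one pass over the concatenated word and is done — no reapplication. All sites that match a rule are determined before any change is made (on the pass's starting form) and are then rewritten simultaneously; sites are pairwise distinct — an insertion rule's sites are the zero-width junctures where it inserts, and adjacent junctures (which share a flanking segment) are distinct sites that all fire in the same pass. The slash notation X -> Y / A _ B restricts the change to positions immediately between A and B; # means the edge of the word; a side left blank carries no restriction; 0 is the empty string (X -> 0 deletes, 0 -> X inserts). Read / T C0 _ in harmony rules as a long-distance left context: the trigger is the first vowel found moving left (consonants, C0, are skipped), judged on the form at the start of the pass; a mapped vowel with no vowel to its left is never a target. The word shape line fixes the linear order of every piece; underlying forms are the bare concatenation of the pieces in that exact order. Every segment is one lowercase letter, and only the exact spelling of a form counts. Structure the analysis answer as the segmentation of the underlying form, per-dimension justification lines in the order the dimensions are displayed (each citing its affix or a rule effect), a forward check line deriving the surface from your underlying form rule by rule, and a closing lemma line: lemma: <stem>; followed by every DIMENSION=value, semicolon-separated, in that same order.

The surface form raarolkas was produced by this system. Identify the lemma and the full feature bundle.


underlying: raa-re-l-kas
MOD=ol - signalled by the affix -l
CASE=ol - signalled by the affix -re
NUM=gu - signalled by the affix -kas
check: raarelkas -> raarelkas -> raarolkas -> raarolkas
lemma: raa; MOD=ol; CASE=ol; NUM=gu


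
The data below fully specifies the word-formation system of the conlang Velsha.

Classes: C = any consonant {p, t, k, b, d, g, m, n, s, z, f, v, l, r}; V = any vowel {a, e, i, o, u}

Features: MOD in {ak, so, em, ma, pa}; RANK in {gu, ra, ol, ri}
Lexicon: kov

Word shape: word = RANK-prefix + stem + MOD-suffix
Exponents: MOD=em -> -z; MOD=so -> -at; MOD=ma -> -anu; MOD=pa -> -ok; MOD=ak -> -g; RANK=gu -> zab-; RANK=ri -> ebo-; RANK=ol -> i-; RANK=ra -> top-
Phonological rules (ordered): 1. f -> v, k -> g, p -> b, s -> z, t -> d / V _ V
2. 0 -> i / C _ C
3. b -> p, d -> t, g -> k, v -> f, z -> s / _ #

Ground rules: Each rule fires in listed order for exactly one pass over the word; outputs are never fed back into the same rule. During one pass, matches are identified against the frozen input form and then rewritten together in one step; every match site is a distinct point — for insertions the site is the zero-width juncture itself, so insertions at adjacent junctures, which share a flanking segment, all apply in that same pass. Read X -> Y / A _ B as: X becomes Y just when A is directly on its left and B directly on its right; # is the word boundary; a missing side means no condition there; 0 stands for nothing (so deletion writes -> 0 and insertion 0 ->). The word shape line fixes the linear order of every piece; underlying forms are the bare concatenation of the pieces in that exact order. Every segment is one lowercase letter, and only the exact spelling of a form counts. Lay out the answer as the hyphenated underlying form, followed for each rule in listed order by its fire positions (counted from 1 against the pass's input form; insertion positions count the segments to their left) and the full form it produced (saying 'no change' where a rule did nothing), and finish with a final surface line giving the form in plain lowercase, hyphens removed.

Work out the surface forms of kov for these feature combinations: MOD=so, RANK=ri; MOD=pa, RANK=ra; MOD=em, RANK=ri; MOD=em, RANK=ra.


cell MOD=so, RANK=ri:
underlying: ebo-kov-at
1. f -> v, k -> g, p -> b, s -> z, t -> d / V _ V: fires at position(s) 4: ebogovat
2. 0 -> i / C _ C: no change
3. b -> p, d -> t, g -> k, v -> f, z -> s / _ #: no change
surface: ebogovat

cell MOD=pa, RANK=ra:
underlying: top-kov-ok
1. f -> v, k -> g, p -> b, s -> z, t -> d / V _ V: no change
2. 0 -> i / C _ C: inserts after position(s) 3: topikovok
3. b -> p, d -> t, g -> k, v -> f, z -> s / _ #: no change
surface: topikovok

cell MOD=em, RANK=ri:
underlying: ebo-kov-z
1. f -> v, k -> g, p -> b, s -> z, t -> d / V _ V: fires at position(s) 4: ebogovz
2. 0 -> i / C _ C: inserts after position(s) 6: ebogoviz
3. b -> p, d -> t, g -> k, v -> f, z -> s / _ #: fires at position(s) 8: ebogovis
surface: ebogovis

cell MOD=em, RANK=ra:
underlying: top-kov-z
1. f -> v, k -> g, p -> b, s -> z, t -> d / V _ V: no change
2. 0 -> i / C _ C: inserts after position(s) 3, 6: topikoviz
3. b -> p, d -> t, g -> k, v -> f, z -> s / _ #: fires at position(s) 9: topikovis
surface: topikovis


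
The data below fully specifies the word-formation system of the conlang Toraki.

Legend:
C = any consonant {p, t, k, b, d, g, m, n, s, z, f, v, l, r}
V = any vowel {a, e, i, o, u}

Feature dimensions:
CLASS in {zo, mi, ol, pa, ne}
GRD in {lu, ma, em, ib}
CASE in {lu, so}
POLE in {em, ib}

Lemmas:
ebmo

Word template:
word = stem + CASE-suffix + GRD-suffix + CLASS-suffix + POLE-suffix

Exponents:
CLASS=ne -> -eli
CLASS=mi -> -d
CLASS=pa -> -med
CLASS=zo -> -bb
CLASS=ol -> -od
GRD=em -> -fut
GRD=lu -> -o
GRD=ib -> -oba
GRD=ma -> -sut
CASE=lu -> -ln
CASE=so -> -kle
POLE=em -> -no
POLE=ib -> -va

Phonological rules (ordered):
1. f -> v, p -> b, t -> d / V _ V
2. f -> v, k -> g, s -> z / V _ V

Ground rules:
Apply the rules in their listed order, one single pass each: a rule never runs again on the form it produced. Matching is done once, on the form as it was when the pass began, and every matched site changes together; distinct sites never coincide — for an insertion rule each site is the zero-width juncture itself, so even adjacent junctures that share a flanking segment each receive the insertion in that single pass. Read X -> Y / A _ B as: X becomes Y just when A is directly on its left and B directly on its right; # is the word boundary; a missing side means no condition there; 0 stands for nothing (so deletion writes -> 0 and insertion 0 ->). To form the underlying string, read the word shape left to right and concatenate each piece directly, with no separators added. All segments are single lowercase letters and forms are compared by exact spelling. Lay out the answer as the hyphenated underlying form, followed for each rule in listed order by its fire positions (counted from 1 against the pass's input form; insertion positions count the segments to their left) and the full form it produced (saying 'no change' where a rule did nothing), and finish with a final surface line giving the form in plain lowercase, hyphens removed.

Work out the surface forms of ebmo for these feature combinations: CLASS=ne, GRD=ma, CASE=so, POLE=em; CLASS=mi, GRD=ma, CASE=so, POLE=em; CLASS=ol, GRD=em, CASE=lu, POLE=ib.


cell CLASS=ne, GRD=ma, CASE=so, POLE=em:
underlying: ebmo-kle-sut-eli-no
1. f -> v, p -> b, t -> d / V _ V: fires at position(s) 10: ebmoklesudelino
2. f -> v, k -> g, s -> z / V _ V: fires at position(s) 8: ebmoklezudelino
surface: ebmoklezudelino

cell CLASS=mi, GRD=ma, CASE=so, POLE=em:
underlying: ebmo-kle-sut-d-no
1. f -> v, p -> b, t -> d / V _ V: no change
2. f -> v, k -> g, s -> z / V _ V: fires at position(s) 8: ebmoklezutdno
surface: ebmoklezutdno

cell CLASS=ol, GRD=em, CASE=lu, POLE=ib:
underlying: ebmo-ln-fut-od-va
1. f -> v, p -> b, t -> d / V _ V: fires at position(s) 9: ebmolnfudodva
2. f -> v, k -> g, s -> z / V _ V: no change
surface: ebmolnfudodva


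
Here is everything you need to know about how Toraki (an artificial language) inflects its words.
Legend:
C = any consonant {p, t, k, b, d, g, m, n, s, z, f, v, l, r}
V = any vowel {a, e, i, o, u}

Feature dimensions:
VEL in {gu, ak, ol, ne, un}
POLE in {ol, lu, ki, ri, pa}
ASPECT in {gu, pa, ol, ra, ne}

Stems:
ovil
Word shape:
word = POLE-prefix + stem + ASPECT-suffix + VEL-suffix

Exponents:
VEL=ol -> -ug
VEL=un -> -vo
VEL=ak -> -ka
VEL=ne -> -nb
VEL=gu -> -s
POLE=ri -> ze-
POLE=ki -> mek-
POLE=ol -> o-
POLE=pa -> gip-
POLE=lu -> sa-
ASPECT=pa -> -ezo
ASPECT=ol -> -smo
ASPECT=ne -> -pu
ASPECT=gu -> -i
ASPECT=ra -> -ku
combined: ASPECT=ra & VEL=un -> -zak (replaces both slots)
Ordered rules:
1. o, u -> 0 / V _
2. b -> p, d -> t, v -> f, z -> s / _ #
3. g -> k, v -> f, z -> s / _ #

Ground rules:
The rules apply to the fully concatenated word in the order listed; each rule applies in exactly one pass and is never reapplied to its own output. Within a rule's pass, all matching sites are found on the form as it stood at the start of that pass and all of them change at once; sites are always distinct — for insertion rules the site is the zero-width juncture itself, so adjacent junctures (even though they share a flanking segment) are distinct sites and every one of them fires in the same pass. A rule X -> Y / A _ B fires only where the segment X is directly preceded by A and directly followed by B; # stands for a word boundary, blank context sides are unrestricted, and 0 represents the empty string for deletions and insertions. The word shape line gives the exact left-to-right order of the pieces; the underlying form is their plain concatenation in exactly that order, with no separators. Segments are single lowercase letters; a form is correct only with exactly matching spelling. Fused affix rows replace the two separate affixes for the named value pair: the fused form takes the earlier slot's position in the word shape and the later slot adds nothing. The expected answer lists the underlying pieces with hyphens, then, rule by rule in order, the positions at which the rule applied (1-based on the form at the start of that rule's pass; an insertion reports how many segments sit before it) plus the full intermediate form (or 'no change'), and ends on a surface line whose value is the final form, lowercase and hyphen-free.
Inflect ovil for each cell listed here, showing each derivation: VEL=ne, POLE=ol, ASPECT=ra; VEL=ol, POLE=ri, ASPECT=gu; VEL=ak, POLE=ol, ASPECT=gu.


cell VEL=ne, POLE=ol, ASPECT=ra:
underlying: o-ovil-ku-nb
1. o, u -> 0 / V _: fires at position(s) 2: ovilkunb
2. b -> p, d -> t, v -> f, z -> s / _ #: fires at position(s) 8: ovilkunp
3. g -> k, v -> f, z -> s / _ #: no change
surface: ovilkunp

cell VEL=ol, POLE=ri, ASPECT=gu:
underlying: ze-ovil-i-ug
1. o, u -> 0 / V _: fires at position(s) 3, 8: zevilig
2. b -> p, d -> t, v -> f, z -> s / _ #: no change
3. g -> k, v -> f, z -> s / _ #: fires at position(s) 7: zevilik
surface: zevilik

cell VEL=ak, POLE=ol, ASPECT=gu:
underlying: o-ovil-i-ka
1. o, u -> 0 / V _: fires at position(s) 2: ovilika
2. b -> p, d -> t, v -> f, z -> s / _ #: no change
3. g -> k, v -> f, z -> s / _ #: no change
surface: ovilika


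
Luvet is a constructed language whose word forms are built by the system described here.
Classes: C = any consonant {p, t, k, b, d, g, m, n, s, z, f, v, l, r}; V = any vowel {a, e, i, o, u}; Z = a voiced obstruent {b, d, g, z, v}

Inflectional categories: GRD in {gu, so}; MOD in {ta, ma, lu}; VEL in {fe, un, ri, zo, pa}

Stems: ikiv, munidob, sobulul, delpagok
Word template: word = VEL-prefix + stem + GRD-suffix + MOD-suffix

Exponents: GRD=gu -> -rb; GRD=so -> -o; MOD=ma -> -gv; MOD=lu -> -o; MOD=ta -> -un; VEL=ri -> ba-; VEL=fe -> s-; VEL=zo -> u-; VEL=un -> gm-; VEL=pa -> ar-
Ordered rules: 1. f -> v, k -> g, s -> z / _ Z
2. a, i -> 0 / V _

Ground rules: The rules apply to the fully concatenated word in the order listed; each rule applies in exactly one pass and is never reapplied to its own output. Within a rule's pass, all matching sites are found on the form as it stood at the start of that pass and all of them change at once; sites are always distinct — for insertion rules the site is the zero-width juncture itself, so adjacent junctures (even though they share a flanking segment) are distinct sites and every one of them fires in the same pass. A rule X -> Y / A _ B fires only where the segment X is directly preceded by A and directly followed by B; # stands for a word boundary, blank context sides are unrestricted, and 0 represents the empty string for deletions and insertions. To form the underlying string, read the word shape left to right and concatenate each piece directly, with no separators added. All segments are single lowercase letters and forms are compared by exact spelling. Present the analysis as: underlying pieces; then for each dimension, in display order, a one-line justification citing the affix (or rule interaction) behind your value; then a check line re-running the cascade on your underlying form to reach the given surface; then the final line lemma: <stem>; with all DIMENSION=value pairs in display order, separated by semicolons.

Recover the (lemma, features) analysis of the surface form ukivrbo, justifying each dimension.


underlying: u-ikiv-rb-o
GRD=gu - signalled by the affix -rb
MOD=lu - signalled by the affix -o
VEL=zo - signalled by the affix u-
check: uikivrbo -> uikivrbo -> ukivrbo
lemma: ikiv; GRD=gu; MOD=lu; VEL=zo


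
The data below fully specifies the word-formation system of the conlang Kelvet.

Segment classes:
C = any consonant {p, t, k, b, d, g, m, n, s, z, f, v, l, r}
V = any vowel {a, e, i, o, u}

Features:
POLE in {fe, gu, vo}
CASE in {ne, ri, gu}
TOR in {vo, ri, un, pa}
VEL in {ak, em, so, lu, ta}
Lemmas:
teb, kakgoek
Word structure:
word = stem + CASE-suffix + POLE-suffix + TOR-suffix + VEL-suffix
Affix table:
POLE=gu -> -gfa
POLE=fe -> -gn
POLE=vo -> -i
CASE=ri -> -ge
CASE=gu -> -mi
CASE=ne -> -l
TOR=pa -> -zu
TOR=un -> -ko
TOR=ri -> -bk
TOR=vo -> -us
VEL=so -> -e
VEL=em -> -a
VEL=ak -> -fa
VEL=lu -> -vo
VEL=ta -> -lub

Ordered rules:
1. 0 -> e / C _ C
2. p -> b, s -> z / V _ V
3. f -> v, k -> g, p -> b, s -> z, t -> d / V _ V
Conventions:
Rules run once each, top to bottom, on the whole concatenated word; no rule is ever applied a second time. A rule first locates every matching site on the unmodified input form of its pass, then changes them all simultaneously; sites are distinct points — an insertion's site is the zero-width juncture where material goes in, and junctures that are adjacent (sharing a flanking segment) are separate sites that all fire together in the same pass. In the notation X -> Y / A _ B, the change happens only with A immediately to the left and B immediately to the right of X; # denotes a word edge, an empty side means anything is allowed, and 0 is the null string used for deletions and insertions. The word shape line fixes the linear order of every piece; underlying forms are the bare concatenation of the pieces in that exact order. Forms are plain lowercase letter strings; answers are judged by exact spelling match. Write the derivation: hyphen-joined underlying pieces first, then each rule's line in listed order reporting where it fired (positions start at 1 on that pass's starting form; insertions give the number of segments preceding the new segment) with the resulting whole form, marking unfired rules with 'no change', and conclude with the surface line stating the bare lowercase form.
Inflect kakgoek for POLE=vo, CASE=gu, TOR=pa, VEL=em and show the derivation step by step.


underlying: kakgoek-mi-i-zu-a
1. 0 -> e / C _ C: inserts after position(s) 3, 7: kakegoekemiizua
2. p -> b, s -> z / V _ V: no change
3. f -> v, k -> g, p -> b, s -> z, t -> d / V _ V: fires at position(s) 3, 8: kagegoegemiizua
surface: kagegoegemiizua


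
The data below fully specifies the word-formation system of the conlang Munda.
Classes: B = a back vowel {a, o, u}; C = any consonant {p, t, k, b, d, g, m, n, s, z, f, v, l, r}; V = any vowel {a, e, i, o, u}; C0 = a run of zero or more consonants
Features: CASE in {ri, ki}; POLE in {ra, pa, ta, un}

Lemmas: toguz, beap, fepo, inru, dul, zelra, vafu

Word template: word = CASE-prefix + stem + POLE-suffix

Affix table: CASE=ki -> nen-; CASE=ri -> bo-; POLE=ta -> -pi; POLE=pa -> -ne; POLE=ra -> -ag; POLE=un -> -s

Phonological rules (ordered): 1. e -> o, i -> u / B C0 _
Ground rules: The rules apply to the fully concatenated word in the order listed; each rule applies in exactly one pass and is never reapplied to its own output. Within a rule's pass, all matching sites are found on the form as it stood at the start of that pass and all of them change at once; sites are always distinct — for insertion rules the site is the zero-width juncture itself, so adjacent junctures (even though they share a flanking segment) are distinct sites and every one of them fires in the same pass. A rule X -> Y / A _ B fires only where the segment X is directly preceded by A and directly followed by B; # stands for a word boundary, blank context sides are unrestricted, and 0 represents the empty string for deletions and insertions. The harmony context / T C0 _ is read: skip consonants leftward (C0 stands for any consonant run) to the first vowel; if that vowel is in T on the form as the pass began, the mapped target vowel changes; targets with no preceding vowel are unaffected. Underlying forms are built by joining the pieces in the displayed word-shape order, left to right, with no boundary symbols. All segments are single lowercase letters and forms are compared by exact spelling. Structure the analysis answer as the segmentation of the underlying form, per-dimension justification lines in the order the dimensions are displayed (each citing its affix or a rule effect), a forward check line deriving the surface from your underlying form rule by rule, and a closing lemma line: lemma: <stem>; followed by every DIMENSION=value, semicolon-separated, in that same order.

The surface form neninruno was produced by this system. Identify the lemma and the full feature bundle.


underlying: nen-inru-ne
CASE=ki - signalled by the affix nen-
POLE=pa - signalled by the affix -ne
check: neninrune -> neninruno
lemma: inru; CASE=ki; POLE=pa


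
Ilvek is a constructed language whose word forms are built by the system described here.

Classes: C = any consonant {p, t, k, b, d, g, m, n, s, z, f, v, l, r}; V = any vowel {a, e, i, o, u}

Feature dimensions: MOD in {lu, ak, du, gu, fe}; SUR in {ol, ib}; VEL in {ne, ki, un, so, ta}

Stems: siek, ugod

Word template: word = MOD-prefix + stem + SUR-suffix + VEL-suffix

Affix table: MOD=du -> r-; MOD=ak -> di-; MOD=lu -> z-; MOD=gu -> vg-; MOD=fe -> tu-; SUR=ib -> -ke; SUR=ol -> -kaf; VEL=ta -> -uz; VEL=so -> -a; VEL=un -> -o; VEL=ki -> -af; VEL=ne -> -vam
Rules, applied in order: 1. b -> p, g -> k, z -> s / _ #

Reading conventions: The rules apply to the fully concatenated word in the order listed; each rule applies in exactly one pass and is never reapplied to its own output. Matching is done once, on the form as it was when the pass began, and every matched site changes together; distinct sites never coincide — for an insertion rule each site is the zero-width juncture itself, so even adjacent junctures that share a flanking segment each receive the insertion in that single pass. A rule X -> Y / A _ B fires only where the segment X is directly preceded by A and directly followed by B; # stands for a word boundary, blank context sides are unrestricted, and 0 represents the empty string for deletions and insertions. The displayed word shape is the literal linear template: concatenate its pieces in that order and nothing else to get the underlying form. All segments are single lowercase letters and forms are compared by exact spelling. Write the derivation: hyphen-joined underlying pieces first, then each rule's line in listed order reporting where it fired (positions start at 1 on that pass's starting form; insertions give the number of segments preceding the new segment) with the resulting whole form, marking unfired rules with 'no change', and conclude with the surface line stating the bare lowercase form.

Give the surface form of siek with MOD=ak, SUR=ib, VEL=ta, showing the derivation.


underlying: di-siek-ke-uz
1. b -> p, g -> k, z -> s / _ #: fires at position(s) 10: disiekkeus
surface: disiekkeus


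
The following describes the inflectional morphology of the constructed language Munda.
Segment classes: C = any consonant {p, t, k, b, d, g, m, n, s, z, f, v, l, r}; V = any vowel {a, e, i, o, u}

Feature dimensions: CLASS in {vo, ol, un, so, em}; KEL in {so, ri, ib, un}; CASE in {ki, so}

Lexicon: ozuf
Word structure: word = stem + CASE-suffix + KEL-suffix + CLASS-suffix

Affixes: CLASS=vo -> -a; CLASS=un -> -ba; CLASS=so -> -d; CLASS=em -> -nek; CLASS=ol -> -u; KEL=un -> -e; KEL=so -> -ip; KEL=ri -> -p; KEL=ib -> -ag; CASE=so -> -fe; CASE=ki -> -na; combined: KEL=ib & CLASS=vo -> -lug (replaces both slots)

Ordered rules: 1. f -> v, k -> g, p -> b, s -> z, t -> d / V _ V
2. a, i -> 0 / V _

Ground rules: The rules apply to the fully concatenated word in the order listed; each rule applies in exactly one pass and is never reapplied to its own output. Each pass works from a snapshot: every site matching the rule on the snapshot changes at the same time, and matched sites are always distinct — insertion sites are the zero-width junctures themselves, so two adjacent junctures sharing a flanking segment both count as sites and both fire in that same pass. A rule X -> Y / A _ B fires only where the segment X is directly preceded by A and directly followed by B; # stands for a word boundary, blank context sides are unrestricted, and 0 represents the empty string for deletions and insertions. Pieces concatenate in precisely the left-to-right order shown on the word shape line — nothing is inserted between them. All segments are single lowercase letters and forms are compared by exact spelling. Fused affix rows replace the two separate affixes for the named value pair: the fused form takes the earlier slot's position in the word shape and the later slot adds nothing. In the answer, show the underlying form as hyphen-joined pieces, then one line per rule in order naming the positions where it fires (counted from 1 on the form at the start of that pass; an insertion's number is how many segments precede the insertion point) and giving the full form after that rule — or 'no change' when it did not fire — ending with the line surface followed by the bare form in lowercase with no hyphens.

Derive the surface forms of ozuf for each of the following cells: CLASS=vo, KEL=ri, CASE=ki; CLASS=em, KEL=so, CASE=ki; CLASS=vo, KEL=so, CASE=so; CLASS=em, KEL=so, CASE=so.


cell CLASS=vo, KEL=ri, CASE=ki:
underlying: ozuf-na-p-a
1. f -> v, k -> g, p -> b, s -> z, t -> d / V _ V: fires at position(s) 7: ozufnaba
2. a, i -> 0 / V _: no change
surface: ozufnaba

cell CLASS=em, KEL=so, CASE=ki:
underlying: ozuf-na-ip-nek
1. f -> v, k -> g, p -> b, s -> z, t -> d / V _ V: no change
2. a, i -> 0 / V _: fires at position(s) 7: ozufnapnek
surface: ozufnapnek

cell CLASS=vo, KEL=so, CASE=so:
underlying: ozuf-fe-ip-a
1. f -> v, k -> g, p -> b, s -> z, t -> d / V _ V: fires at position(s) 8: ozuffeiba
2. a, i -> 0 / V _: fires at position(s) 7: ozuffeba
surface: ozuffeba

cell CLASS=em, KEL=so, CASE=so:
underlying: ozuf-fe-ip-nek
1. f -> v, k -> g, p -> b, s -> z, t -> d / V _ V: no change
2. a, i -> 0 / V _: fires at position(s) 7: ozuffepnek
surface: ozuffepnek


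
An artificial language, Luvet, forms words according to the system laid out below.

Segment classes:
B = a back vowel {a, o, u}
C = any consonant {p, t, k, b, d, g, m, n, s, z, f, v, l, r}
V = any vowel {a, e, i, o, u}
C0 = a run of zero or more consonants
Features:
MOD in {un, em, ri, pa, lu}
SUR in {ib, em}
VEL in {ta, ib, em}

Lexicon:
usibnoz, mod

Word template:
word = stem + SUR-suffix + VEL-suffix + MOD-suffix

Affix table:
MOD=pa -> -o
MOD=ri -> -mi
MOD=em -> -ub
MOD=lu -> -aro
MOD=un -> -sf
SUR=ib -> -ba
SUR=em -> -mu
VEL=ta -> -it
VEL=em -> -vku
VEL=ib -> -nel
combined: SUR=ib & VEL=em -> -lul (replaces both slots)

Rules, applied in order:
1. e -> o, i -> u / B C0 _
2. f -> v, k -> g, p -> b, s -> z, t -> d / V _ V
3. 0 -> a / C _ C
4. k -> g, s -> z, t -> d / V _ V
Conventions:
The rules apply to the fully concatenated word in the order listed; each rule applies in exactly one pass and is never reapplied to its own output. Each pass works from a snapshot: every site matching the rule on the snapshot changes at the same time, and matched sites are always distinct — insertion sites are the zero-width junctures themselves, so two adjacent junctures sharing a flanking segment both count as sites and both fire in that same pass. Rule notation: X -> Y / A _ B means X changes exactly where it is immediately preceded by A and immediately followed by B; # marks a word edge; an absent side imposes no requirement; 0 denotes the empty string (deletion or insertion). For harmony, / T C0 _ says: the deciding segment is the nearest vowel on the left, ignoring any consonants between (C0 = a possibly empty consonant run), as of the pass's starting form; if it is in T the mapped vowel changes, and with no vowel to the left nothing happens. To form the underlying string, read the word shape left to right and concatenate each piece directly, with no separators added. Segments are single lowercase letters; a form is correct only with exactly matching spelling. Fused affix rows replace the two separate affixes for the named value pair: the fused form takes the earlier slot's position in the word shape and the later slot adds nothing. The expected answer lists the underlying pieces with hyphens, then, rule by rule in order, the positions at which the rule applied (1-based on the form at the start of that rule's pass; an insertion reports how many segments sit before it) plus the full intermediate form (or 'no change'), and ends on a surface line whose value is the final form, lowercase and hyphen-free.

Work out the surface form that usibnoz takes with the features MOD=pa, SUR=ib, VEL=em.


underlying: usibnoz-lul-o
1. e -> o, i -> u / B C0 _: fires at position(s) 3: usubnozlulo
2. f -> v, k -> g, p -> b, s -> z, t -> d / V _ V: fires at position(s) 2: uzubnozlulo
3. 0 -> a / C _ C: inserts after position(s) 4, 7: uzubanozalulo
4. k -> g, s -> z, t -> d / V _ V: no change
surface: uzubanozalulo


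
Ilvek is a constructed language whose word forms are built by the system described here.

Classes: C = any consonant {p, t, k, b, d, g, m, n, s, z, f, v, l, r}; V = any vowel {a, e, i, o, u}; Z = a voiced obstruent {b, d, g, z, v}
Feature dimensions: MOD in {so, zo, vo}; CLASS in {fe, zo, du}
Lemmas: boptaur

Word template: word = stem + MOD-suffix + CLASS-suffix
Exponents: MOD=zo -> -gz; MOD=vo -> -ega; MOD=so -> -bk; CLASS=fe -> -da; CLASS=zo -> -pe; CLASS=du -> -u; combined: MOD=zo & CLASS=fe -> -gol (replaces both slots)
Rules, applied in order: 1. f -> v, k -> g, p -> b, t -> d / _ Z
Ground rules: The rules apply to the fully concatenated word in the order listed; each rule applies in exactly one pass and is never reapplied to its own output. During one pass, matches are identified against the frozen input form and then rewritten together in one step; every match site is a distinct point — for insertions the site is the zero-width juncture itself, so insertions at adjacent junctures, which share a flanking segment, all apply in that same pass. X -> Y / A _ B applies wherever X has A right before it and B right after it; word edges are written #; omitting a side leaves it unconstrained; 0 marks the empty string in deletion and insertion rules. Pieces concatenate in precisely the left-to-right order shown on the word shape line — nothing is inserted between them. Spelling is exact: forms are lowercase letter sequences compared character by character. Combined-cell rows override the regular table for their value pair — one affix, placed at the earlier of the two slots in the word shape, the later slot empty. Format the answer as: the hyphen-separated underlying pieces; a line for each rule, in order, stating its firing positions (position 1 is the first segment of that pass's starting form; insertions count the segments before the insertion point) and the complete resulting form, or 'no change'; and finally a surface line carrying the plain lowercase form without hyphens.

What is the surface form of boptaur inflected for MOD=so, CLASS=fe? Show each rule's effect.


underlying: boptaur-bk-da
1. f -> v, k -> g, p -> b, t -> d / _ Z: fires at position(s) 9: boptaurbgda
surface: boptaurbgda


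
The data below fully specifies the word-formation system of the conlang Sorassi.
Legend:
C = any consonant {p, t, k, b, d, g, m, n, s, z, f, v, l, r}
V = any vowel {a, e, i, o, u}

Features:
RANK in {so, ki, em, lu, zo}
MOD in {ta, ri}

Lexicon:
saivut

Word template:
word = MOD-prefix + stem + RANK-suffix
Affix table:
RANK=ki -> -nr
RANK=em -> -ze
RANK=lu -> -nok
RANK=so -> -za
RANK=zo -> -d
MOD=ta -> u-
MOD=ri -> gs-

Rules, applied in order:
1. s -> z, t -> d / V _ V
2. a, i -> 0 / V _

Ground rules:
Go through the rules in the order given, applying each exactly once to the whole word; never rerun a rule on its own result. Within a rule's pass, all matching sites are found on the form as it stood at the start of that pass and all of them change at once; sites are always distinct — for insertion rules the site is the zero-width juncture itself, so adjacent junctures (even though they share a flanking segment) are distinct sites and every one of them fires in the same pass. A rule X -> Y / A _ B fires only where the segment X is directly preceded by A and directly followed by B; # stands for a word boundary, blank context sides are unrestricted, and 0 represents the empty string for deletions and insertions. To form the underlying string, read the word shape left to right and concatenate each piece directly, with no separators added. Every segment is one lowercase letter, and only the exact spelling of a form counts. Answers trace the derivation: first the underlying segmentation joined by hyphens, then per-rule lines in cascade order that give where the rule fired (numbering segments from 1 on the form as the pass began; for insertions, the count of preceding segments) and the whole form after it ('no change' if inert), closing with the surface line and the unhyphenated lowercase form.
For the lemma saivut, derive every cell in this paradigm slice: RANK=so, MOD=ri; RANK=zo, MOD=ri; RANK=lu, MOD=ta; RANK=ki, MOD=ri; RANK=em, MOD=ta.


cell RANK=so, MOD=ri:
underlying: gs-saivut-za
1. s -> z, t -> d / V _ V: no change
2. a, i -> 0 / V _: fires at position(s) 5: gssavutza
surface: gssavutza

cell RANK=zo, MOD=ri:
underlying: gs-saivut-d
1. s -> z, t -> d / V _ V: no change
2. a, i -> 0 / V _: fires at position(s) 5: gssavutd
surface: gssavutd

cell RANK=lu, MOD=ta:
underlying: u-saivut-nok
1. s -> z, t -> d / V _ V: fires at position(s) 2: uzaivutnok
2. a, i -> 0 / V _: fires at position(s) 4: uzavutnok
surface: uzavutnok

cell RANK=ki, MOD=ri:
underlying: gs-saivut-nr
1. s -> z, t -> d / V _ V: no change
2. a, i -> 0 / V _: fires at position(s) 5: gssavutnr
surface: gssavutnr

cell RANK=em, MOD=ta:
underlying: u-saivut-ze
1. s -> z, t -> d / V _ V: fires at position(s) 2: uzaivutze
2. a, i -> 0 / V _: fires at position(s) 4: uzavutze
surface: uzavutze


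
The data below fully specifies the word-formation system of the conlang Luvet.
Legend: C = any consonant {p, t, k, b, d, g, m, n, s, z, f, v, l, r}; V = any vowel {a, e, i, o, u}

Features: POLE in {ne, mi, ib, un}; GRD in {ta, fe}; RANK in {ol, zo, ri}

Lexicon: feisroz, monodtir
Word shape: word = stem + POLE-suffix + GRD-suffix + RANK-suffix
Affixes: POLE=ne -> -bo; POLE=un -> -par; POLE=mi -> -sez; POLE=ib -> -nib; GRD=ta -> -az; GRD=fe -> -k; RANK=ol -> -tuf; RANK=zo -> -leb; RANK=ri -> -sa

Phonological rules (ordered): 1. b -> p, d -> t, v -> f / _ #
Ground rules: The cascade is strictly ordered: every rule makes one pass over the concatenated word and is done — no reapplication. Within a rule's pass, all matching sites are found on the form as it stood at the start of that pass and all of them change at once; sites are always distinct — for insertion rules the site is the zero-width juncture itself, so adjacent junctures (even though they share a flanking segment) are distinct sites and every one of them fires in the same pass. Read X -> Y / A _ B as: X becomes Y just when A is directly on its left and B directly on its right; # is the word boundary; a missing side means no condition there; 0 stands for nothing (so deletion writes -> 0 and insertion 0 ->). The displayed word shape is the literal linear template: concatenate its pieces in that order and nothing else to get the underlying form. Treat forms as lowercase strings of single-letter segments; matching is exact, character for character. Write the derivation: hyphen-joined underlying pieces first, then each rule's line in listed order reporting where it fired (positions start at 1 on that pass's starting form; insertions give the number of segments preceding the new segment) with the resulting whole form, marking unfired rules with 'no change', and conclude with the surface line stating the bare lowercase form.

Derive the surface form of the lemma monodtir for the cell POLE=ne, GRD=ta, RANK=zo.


underlying: monodtir-bo-az-leb
1. b -> p, d -> t, v -> f / _ #: fires at position(s) 15: monodtirboazlep
surface: monodtirboazlep


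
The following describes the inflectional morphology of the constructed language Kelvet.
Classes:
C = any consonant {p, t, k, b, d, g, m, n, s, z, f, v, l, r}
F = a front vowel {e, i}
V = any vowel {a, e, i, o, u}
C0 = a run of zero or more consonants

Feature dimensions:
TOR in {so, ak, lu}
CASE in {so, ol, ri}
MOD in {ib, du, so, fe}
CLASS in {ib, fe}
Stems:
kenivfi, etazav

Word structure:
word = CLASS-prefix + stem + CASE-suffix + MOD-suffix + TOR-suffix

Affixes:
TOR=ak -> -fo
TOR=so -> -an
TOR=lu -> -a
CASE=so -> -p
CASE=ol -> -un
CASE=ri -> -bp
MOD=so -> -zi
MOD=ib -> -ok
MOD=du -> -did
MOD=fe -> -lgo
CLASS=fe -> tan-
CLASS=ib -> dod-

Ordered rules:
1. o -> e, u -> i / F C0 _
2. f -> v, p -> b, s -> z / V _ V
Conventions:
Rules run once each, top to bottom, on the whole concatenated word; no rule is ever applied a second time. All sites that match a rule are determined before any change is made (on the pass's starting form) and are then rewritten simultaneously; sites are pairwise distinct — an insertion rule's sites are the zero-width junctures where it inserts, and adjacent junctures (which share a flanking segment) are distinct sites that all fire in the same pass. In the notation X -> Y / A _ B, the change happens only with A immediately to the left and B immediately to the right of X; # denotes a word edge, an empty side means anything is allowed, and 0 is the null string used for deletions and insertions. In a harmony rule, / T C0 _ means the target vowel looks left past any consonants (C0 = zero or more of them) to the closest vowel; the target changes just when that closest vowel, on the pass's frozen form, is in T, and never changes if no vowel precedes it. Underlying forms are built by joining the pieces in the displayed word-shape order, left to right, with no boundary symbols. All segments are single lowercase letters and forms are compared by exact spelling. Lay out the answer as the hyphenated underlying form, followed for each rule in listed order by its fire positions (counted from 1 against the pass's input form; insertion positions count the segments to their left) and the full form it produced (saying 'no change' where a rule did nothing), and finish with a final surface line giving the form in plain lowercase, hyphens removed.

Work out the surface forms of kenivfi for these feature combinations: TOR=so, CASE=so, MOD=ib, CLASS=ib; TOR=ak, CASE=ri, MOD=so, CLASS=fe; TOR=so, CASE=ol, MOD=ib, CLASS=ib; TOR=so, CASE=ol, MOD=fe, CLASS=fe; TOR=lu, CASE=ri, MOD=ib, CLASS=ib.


cell TOR=so, CASE=so, MOD=ib, CLASS=ib:
underlying: dod-kenivfi-p-ok-an
1. o -> e, u -> i / F C0 _: fires at position(s) 12: dodkenivfipekan
2. f -> v, p -> b, s -> z / V _ V: fires at position(s) 11: dodkenivfibekan
surface: dodkenivfibekan

cell TOR=ak, CASE=ri, MOD=so, CLASS=fe:
underlying: tan-kenivfi-bp-zi-fo
1. o -> e, u -> i / F C0 _: fires at position(s) 16: tankenivfibpzife
2. f -> v, p -> b, s -> z / V _ V: fires at position(s) 15: tankenivfibpzive
surface: tankenivfibpzive

cell TOR=so, CASE=ol, MOD=ib, CLASS=ib:
underlying: dod-kenivfi-un-ok-an
1. o -> e, u -> i / F C0 _: fires at position(s) 11: dodkenivfiinokan
2. f -> v, p -> b, s -> z / V _ V: no change
surface: dodkenivfiinokan

cell TOR=so, CASE=ol, MOD=fe, CLASS=fe:
underlying: tan-kenivfi-un-lgo-an
1. o -> e, u -> i / F C0 _: fires at position(s) 11: tankenivfiinlgoan
2. f -> v, p -> b, s -> z / V _ V: no change
surface: tankenivfiinlgoan

cell TOR=lu, CASE=ri, MOD=ib, CLASS=ib:
underlying: dod-kenivfi-bp-ok-a
1. o -> e, u -> i / F C0 _: fires at position(s) 13: dodkenivfibpeka
2. f -> v, p -> b, s -> z / V _ V: no change
surface: dodkenivfibpeka


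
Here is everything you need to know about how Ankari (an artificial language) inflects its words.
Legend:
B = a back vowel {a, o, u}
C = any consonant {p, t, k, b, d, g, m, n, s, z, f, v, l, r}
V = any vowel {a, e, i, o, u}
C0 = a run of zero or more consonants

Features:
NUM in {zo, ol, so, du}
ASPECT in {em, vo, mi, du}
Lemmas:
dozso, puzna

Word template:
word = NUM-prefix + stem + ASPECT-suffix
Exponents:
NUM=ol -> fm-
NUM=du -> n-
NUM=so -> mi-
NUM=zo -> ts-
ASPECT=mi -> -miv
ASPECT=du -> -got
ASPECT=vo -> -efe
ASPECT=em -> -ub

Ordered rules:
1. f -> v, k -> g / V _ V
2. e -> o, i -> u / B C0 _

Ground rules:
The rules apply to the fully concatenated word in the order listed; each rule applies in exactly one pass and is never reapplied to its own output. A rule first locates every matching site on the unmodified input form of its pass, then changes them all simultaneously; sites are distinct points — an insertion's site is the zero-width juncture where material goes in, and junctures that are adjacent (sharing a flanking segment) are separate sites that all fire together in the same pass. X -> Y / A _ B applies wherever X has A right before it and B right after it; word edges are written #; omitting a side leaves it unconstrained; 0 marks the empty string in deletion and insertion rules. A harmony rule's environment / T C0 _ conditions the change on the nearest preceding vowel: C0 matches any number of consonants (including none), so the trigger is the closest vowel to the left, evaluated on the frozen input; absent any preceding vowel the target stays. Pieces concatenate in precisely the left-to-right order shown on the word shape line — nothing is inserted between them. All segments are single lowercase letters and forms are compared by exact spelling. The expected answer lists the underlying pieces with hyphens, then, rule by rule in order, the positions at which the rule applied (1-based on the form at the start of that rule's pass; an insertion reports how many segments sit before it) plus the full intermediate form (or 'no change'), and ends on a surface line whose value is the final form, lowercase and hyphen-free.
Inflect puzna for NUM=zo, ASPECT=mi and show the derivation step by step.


underlying: ts-puzna-miv
1. f -> v, k -> g / V _ V: no change
2. e -> o, i -> u / B C0 _: fires at position(s) 9: tspuznamuv
surface: tspuznamuv
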